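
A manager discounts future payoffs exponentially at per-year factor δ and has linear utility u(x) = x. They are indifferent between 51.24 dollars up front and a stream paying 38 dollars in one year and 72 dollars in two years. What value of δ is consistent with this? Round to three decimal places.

δ ≈ 0.620

Equating present values: 51.24 = 38δ + 72δ².
So 72δ² + 38δ − 51.24 = 0.
The positive root is δ = [−38 + √(38² + 4·72·51.24)] / (2·72) = (−38 + 127.284)/144 ≈ 0.620.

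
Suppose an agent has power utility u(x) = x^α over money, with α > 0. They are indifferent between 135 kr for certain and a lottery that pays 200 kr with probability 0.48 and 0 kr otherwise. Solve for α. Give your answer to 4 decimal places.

Since u(0) = 0, the lottery's EU is 0.48·200^α.
Equating: 135^α = 0.48·200^α, i.e. 0.6750^α = 0.48.
Taking logs: α·ln(135/200) = ln(0.48), so α = -0.7339692 / -0.3930426 ≈ 1.8674.

α ≈ 1.8674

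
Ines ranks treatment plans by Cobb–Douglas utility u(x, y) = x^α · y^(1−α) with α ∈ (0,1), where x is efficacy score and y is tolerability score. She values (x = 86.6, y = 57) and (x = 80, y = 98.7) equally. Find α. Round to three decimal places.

Set the two utilities equal: 86.6^α·57^(1−α) = 80^α·98.7^(1−α).
(86.6/80)^α = (98.7/57)^(1−α); take logs: α·ln(86.6/80) = (1−α)·ln(98.7/57), i.e. α·0.079273 = (1−α)·0.549034.
Thus α·(0.628307) = 0.549034, so α = 0.549034/0.628307 ≈ 0.874.

α ≈ 0.874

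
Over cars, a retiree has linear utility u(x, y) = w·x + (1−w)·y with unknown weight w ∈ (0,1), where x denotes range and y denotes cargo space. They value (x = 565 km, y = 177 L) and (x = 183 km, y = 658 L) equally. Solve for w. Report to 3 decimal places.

u(565,177) = u(183,658) means w·565 + (1−w)·177 = w·183 + (1−w)·658.
w·(565−183) = (1−w)·(658−177), i.e. w·382 = (1−w)·481.
Hence w = 481/(382+481) = 481/863 = 0.557.

w = 0.557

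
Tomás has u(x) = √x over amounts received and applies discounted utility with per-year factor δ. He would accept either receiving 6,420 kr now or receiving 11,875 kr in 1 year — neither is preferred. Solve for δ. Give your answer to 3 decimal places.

The payoff in 1 year is discounted by δ, so u(6420) = δ·u(11875) and δ = u(6420)/u(11875).
With u(x) = √x: δ = √6420/√11875 = √(6420/11875) = 0.73528.

δ ≈ 0.735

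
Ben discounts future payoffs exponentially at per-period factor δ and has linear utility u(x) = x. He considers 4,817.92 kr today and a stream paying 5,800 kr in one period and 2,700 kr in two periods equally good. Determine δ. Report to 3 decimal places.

δ ≈ 0.640

The stream is worth 5800δ + 2700δ² today, so 5800δ + 2700δ² = 4817.92.
That is, 2700δ² + 5800δ − 4817.92 = 0, a quadratic in δ.
By the quadratic formula (taking the positive root), δ = (−5800 + √85673536.00) / 5400 ≈ 0.640.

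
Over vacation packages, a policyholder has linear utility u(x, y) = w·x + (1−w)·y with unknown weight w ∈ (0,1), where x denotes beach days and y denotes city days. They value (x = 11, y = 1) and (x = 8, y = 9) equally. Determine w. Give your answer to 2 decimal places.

w = 0.73

Equating utilities: w·11 + (1−w)·1 = w·8 + (1−w)·9.
Collecting terms: w·3 = (1−w)·8.
Hence w = 8/(3+8) = 8/11 = 0.73.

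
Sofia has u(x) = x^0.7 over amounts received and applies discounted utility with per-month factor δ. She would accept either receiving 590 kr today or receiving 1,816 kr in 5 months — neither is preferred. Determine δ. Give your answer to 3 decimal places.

Equating discounted utilities: u(590) = δ^5·u(1816) ⇒ δ^5 = u(590)/u(1816).
With u(x) = x^0.7: δ^5 = 590^0.7/1816^0.7 = (590/1816)^0.7 = 0.45521.
Taking the 5th root: δ = 0.45521^(1/5) ≈ 0.854.

δ ≈ 0.854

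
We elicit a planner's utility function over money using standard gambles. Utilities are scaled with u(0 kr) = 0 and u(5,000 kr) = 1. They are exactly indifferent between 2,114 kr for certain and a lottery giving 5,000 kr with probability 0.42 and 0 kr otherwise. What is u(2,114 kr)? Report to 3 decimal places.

0.420

The indifference gives u(2,114 kr) = 0.42·u(5,000 kr) + 0.58·u(0 kr) = 0.42·1 + 0.58·0 = 0.42.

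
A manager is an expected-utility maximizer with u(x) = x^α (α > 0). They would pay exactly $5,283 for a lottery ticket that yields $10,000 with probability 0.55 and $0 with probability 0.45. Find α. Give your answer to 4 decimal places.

α ≈ 0.9369

EU(lottery) = 0.55·10000^α + 0.45·0 = 0.55·10000^α.
Equating: 5283^α = 0.55·10000^α, i.e. 0.5283^α = 0.55.
Take logs: α = ln 0.55 / ln(5283/10000) ≈ 0.936915.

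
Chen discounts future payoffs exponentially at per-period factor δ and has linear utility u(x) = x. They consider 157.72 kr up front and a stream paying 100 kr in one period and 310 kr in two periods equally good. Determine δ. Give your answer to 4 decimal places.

δ ≈ 0.5700

Equating present values: 157.72 = 100δ + 310δ².
Rearranged: 310δ² + 100δ − 157.72 = 0.
δ = (−100 + √(100² + 4·310·157.72)) / (2·310) = (−100 + √205572.80) / 620 ≈ 0.5700.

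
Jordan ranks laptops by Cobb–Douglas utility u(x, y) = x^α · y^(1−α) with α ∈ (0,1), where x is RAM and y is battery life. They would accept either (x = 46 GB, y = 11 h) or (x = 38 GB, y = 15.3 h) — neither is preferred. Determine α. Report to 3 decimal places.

α ≈ 0.633

The Cobb–Douglas utilities coincide, so 46^α·11^(1−α) = 38^α·15.3^(1−α).
Rearrange to (46/38)^α = (15.3/11)^(1−α) and take logs: α·0.191055 = (1−α)·0.329958.
So α/(1−α) = (0.329958)/(0.191055) = 1.727031, and α = 1.727031/2.727031 ≈ 0.633.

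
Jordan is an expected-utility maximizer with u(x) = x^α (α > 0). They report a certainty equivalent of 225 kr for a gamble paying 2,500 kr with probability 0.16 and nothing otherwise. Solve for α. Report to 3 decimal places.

The lottery's expected utility is 0.16·u(2500) + 0.84·u(0) = 0.16·2500^α (since u(0) = 0 for α > 0).
Indifference: 225^α = 0.16·2500^α, so (225/2500)^α = 0.16.
α = ln(0.16) / ln(225/2500) = -1.832581/-2.407946 ≈ 0.761.

α ≈ 0.761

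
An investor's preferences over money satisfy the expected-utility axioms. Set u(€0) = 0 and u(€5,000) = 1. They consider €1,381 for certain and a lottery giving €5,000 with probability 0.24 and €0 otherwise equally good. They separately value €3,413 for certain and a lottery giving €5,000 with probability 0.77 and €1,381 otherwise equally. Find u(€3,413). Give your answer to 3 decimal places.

0.825

First, u(€1,381) = 0.24·u(€5,000) + 0.76·u(€0) = 0.24.
Then u(€3,413) = 0.77·u(€5,000) + 0.23·u(€1,381) = 0.77·1.00 + 0.23·0.24 = 0.8252.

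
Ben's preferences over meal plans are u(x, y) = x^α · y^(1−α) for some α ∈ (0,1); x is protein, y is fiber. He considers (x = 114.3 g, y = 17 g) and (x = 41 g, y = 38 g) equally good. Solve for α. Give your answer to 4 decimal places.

α ≈ 0.4396

Indifference: 114.3^α · 17^(1−α) = 41^α · 38^(1−α).
(114.3/41)^α = (38/17)^(1−α); take logs: α·ln(114.3/41) = (1−α)·ln(38/17), i.e. α·1.0252545 = (1−α)·0.8043728.
Thus α·(1.8296273) = 0.8043728, so α = 0.8043728/1.8296273 ≈ 0.4396.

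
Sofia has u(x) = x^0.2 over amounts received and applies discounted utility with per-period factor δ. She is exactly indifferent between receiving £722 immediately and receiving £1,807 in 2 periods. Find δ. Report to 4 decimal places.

The payoff in 2 periods is discounted by δ^2, so u(722) = δ^2·u(1807) and δ^2 = u(722)/u(1807).
With u(x) = x^0.2: δ^2 = 722^0.2/1807^0.2 = (722/1807)^0.2 = 0.83237.
Taking the square root: δ = 0.83237^(1/2) ≈ 0.9123.

δ ≈ 0.9123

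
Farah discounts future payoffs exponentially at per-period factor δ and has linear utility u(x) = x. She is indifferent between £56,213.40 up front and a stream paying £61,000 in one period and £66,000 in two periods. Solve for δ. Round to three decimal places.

δ ≈ 0.570

Present value of the stream is 61000·δ + 66000·δ². Indifference gives 61000δ + 66000δ² = 56213.40.
That is, 66000δ² + 61000δ − 56213.40 = 0, a quadratic in δ.
δ = (−61000 + √(61000² + 4·66000·56213.40)) / (2·66000) = (−61000 + √18561337600.00) / 132000 ≈ 0.570.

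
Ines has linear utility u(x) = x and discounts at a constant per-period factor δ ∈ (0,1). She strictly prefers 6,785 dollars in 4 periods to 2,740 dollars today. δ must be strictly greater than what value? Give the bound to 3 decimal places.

The preference means 2740 < δ^4·6785.
Hence δ^4 > 2740/6785 = 0.40383, and x ↦ x^(1/4) is increasing on (0,∞).
δ > 0.40383^(1/4) = 0.797.

δ > 0.797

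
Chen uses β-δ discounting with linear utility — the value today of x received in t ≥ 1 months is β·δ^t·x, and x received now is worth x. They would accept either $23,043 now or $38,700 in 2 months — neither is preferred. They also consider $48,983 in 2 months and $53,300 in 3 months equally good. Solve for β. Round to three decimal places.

β ≈ 0.705

From the later pair, β·δ^2·48983 = β·δ^3·53300; dividing through, δ = 48983/53300 = 0.91901.
Now use the now-vs-future pair: 23043 = β·δ^2·38700 gives β = 23043/(0.84457·38700) ≈ 0.705.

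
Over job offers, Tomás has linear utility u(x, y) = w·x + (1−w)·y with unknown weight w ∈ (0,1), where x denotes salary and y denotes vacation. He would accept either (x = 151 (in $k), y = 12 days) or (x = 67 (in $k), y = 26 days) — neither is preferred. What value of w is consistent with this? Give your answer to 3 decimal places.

w = 0.143

Equating utilities: w·151 + (1−w)·12 = w·67 + (1−w)·26.
Rearranging, 84·w − 14·(1−w) = 0.
So w/(1−w) = 14/84 = 0.1667, giving w = 14/(84+14) = 0.143.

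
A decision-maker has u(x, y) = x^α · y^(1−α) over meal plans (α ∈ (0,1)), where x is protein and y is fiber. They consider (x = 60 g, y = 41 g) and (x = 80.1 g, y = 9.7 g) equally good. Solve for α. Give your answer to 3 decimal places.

The Cobb–Douglas utilities coincide, so 60^α·41^(1−α) = 80.1^α·9.7^(1−α).
Taking logs: α·ln 60 + (1−α)·ln 41 = α·ln 80.1 + (1−α)·ln 9.7, i.e. α·-0.288931 = (1−α)·-1.441446.
Thus α·(-1.730377) = -1.441446, so α = -1.441446/-1.730377 ≈ 0.833.

α ≈ 0.833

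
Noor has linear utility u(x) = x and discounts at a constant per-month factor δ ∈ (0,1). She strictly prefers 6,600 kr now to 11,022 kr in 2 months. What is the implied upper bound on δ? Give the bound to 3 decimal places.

Under u(x) = x this choice says 6600 > δ^2·11022.
Dividing by 11022: δ^2 < 0.59880. Both sides are positive, so the square root keeps the direction.
δ < (6600/11022)^(1/2) ≈ 0.774.

δ < 0.774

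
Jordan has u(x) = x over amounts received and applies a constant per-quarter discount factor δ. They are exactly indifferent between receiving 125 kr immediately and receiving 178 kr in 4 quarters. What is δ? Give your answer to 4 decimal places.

The payoff in 4 quarters is discounted by δ^4, so u(125) = δ^4·u(178) and δ^4 = u(125)/u(178).
With u(x) = x: δ^4 = 125/178 = 0.70225.
So δ = 0.70225^(1/4) ≈ 0.9154.

δ ≈ 0.9154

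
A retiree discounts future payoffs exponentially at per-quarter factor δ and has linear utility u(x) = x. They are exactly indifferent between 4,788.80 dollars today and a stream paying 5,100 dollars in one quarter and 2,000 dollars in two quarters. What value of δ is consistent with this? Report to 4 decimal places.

δ ≈ 0.7300

Equating present values: 4788.80 = 5100δ + 2000δ².
That is, 2000δ² + 5100δ − 4788.80 = 0, a quadratic in δ.
δ = (−5100 + √(5100² + 4·2000·4788.80)) / (2·2000) = (−5100 + √64320400.00) / 4000 ≈ 0.7300.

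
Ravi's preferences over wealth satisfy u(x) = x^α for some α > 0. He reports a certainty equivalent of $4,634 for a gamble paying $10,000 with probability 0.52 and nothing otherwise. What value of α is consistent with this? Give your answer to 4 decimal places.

α ≈ 0.8502

Since u(0) = 0, the lottery's EU is 0.52·10000^α.
Equating: 4634^α = 0.52·10000^α, i.e. 0.4634^α = 0.52.
Take logs: α = ln 0.52 / ln(4634/10000) ≈ 0.850177.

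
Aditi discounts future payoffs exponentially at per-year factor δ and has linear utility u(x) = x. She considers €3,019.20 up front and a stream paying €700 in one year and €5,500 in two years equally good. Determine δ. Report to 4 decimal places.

δ ≈ 0.6800

Equating present values: 3019.20 = 700δ + 5500δ².
That is, 5500δ² + 700δ − 3019.20 = 0, a quadratic in δ.
By the quadratic formula (taking the positive root), δ = (−700 + √66912400.00) / 11000 ≈ 0.6800.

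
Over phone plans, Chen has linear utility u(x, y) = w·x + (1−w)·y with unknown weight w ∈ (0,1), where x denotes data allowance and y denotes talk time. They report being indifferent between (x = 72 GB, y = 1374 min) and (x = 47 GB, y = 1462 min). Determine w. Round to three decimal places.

u(72,1374) = u(47,1462) means w·72 + (1−w)·1374 = w·47 + (1−w)·1462.
Rearranging, 25·w − 88·(1−w) = 0.
The marginal rate of substitution is 88/25, so w = 88/(25+88) = 0.779.

w = 0.779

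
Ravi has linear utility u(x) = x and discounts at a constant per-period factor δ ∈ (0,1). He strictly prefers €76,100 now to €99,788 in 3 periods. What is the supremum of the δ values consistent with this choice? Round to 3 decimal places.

Comparing present values: 76100 > δ^3·99788.
Hence δ^3 < 76100/99788 = 0.76262, and x ↦ x^(1/3) is increasing on (0,∞).
δ < (76100/99788)^(1/3) ≈ 0.914.

δ < 0.914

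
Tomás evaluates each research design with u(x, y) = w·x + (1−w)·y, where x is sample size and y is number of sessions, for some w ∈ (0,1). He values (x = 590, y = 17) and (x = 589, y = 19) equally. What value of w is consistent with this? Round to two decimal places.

w = 0.67

Indifference: w·590 + (1−w)·17 = w·589 + (1−w)·19.
Rearranging, 1·w − 2·(1−w) = 0.
Hence w = 2/(1+2) = 2/3 = 0.67.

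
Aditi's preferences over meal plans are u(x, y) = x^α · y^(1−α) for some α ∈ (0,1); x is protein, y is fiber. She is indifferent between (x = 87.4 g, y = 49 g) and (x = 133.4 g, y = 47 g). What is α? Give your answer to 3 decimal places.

α ≈ 0.090

Indifference: 87.4^α · 49^(1−α) = 133.4^α · 47^(1−α).
Taking logs: α·ln 87.4 + (1−α)·ln 49 = α·ln 133.4 + (1−α)·ln 47, i.e. α·-0.422857 = (1−α)·-0.041673.
With A = -0.422857 and B = -0.041673: α·A = (1−α)·B, so α = B/(A+B) = -0.041673/-0.464530 ≈ 0.090.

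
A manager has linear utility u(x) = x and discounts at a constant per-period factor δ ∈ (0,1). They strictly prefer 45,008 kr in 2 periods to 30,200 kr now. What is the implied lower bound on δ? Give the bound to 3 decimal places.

δ > 0.819

Under u(x) = x this choice says 30200 < δ^2·45008.
Hence δ^2 > 30200/45008 = 0.67099, and x ↦ x^(1/2) is increasing on (0,∞).
δ > (30200/45008)^(1/2) ≈ 0.819.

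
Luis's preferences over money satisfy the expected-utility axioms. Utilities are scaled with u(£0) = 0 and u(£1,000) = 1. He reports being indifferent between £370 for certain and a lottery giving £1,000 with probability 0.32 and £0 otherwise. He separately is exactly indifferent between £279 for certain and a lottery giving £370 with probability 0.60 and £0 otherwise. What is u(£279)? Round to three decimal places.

The first gamble pins u(£370): it must equal 0.32·1 + 0.68·0 = 0.32.
Then u(£279) = 0.60·u(£370) + 0.40·u(£0) = 0.60·0.32 + 0.40·0.00 = 0.1920.

0.192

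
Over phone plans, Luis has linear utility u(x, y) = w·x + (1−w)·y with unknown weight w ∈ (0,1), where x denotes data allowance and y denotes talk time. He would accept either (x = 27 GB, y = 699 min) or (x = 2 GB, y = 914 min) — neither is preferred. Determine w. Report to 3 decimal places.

Indifference: w·27 + (1−w)·699 = w·2 + (1−w)·914.
Rearranging, 25·w − 215·(1−w) = 0.
Hence w = 215/(25+215) = 215/240 = 0.896.

w = 0.896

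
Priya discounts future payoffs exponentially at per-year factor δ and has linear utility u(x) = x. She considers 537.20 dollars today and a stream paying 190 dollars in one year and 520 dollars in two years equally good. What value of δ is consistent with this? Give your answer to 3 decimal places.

Present value of the stream is 190·δ + 520·δ². Indifference gives 190δ + 520δ² = 537.20.
That is, 520δ² + 190δ − 537.20 = 0, a quadratic in δ.
By the quadratic formula (taking the positive root), δ = (−190 + √1153476.00) / 1040 ≈ 0.850.

δ ≈ 0.850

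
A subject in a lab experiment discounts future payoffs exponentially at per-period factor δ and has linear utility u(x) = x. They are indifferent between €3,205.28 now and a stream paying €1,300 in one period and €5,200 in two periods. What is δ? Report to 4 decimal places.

δ ≈ 0.6700

The stream is worth 1300δ + 5200δ² today, so 1300δ + 5200δ² = 3205.28.
That is, 5200δ² + 1300δ − 3205.28 = 0, a quadratic in δ.
By the quadratic formula (taking the positive root), δ = (−1300 + √68359824.00) / 10400 ≈ 0.6700.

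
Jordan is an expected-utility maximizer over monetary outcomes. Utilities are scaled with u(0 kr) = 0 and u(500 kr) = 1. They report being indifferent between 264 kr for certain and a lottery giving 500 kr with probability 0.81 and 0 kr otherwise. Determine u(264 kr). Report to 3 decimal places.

u(264 kr) equals the lottery's expected utility: 0.81·1 + 0.19·0 = 0.81.

0.810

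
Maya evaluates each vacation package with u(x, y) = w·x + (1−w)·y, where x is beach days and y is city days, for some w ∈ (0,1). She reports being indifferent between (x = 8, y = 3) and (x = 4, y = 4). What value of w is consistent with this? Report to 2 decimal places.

w = 0.20

u(8,3) = u(4,4) means w·8 + (1−w)·3 = w·4 + (1−w)·4.
Rearranging, 4·w − 1·(1−w) = 0.
So w/(1−w) = 1/4 = 0.2500, giving w = 1/(4+1) = 0.20.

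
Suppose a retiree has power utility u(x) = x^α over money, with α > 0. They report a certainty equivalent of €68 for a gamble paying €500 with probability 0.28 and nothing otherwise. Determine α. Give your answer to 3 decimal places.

α ≈ 0.638

EU(lottery) = 0.28·500^α + 0.72·0 = 0.28·500^α.
Setting u(68) equal to that: 68^α = 0.28·500^α ⇒ (68/500)^α = 0.28.
Take logs: α = ln 0.28 / ln(68/500) ≈ 0.63805.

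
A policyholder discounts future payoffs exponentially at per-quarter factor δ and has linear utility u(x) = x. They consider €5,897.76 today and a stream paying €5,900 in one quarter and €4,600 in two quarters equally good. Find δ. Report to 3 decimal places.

δ ≈ 0.660

Equating present values: 5897.76 = 5900δ + 4600δ².
Rearranged: 4600δ² + 5900δ − 5897.76 = 0.
δ = (−5900 + √(5900² + 4·4600·5897.76)) / (2·4600) = (−5900 + √143328784.00) / 9200 ≈ 0.660.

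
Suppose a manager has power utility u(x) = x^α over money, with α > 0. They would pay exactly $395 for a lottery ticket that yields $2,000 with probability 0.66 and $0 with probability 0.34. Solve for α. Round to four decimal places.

α ≈ 0.2562

EU(lottery) = 0.66·2000^α + 0.34·0 = 0.66·2000^α.
Equating: 395^α = 0.66·2000^α, i.e. 0.1975^α = 0.66.
Taking logs: α·ln(395/2000) = ln(0.66), so α = -0.4155154 / -1.6220167 ≈ 0.2562.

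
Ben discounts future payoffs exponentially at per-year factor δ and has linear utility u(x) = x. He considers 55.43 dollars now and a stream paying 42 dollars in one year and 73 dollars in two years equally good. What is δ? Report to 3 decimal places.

δ ≈ 0.630

Equating present values: 55.43 = 42δ + 73δ².
Rearranged: 73δ² + 42δ − 55.43 = 0.
By the quadratic formula (taking the positive root), δ = (−42 + √17949.56) / 146 ≈ 0.630.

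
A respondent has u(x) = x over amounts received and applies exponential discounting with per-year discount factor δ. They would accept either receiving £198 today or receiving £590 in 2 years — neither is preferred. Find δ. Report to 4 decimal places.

The payoff in 2 years is discounted by δ^2, so u(198) = δ^2·u(590) and δ^2 = u(198)/u(590).
With u(x) = x: δ^2 = 198/590 = 0.33559.
So δ = 0.33559^(1/2) ≈ 0.5793.

δ ≈ 0.5793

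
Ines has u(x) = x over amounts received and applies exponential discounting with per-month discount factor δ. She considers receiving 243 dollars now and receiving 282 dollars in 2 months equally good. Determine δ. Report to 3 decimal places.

δ ≈ 0.928

Equating discounted utilities: u(243) = δ^2·u(282) ⇒ δ^2 = u(243)/u(282).
With u(x) = x: δ^2 = 243/282 = 0.86170.
Taking the square root: δ = 0.86170^(1/2) ≈ 0.928.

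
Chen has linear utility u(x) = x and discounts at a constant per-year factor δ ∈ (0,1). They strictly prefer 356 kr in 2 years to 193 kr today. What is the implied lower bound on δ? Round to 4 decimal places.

δ > 0.7363

Comparing present values: 193 < δ^2·356.
Hence δ^2 > 193/356 = 0.54213, and x ↦ x^(1/2) is increasing on (0,∞).
δ > 0.54213^(1/2) = 0.7363.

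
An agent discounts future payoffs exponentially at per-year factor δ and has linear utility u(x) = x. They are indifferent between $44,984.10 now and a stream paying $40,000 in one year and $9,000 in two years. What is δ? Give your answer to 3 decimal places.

δ ≈ 0.930

The stream is worth 40000δ + 9000δ² today, so 40000δ + 9000δ² = 44984.10.
Rearranged: 9000δ² + 40000δ − 44984.10 = 0.
The positive root is δ = [−40000 + √(40000² + 4·9000·44984.10)] / (2·9000) = (−40000 + 56740.000)/18000 ≈ 0.930.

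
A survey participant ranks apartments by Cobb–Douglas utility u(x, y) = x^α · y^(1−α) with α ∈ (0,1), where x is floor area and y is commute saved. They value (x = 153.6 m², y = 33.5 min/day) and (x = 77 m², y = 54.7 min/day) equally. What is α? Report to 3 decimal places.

α ≈ 0.415

Set the two utilities equal: 153.6^α·33.5^(1−α) = 77^α·54.7^(1−α).
Rearrange to (153.6/77)^α = (54.7/33.5)^(1−α) and take logs: α·0.690546 = (1−α)·0.490318.
With A = 0.690546 and B = 0.490318: α·A = (1−α)·B, so α = B/(A+B) = 0.490318/1.180864 ≈ 0.415.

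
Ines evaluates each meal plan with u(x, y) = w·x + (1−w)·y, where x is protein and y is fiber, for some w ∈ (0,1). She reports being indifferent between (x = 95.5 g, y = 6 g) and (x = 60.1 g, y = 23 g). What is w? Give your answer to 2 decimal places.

w = 0.32

u(95.5,6) = u(60.1,23) means w·95.5 + (1−w)·6 = w·60.1 + (1−w)·23.
Collecting terms: w·35.4 = (1−w)·17.
So w/(1−w) = 17/35.4 = 0.4802, giving w = 17/(35.4+17) = 0.32.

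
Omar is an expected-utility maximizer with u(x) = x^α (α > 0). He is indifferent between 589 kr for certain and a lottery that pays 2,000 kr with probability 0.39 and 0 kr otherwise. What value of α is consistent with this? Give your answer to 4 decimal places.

EU(lottery) = 0.39·2000^α + 0.61·0 = 0.39·2000^α.
Setting u(589) equal to that: 589^α = 0.39·2000^α ⇒ (589/2000)^α = 0.39.
α = ln(0.39) / ln(589/2000) = -0.9416085/-1.2224763 ≈ 0.7702.

α ≈ 0.7702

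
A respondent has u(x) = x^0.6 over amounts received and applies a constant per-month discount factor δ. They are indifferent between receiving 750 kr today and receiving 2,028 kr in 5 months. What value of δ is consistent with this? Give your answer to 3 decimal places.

δ ≈ 0.887

Equating discounted utilities: u(750) = δ^5·u(2028) ⇒ δ^5 = u(750)/u(2028).
With u(x) = x^0.6: δ^5 = 750^0.6/2028^0.6 = (750/2028)^0.6 = 0.55055.
So δ = 0.55055^(1/5) ≈ 0.887.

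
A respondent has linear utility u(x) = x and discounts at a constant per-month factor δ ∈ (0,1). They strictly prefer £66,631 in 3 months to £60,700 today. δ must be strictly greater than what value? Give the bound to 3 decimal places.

Under u(x) = x this choice says 60700 < δ^3·66631.
Dividing by 66631: δ^3 > 0.91099. Both sides are positive, so the cube root keeps the direction.
δ > (60700/66631)^(1/3) ≈ 0.969.

δ > 0.969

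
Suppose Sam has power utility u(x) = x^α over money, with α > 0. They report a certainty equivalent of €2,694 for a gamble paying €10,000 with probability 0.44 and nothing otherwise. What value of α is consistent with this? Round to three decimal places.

α ≈ 0.626

Since u(0) = 0, the lottery's EU is 0.44·10000^α.
Setting u(2694) equal to that: 2694^α = 0.44·10000^α ⇒ (2694/10000)^α = 0.44.
α = ln(0.44) / ln(2694/10000) = -0.820981/-1.311558 ≈ 0.626.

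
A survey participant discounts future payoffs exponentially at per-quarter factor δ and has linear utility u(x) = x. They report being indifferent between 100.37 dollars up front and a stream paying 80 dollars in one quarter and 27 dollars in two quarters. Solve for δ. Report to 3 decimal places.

δ ≈ 0.950

Present value of the stream is 80·δ + 27·δ². Indifference gives 80δ + 27δ² = 100.37.
Rearranged: 27δ² + 80δ − 100.37 = 0.
The positive root is δ = [−80 + √(80² + 4·27·100.37)] / (2·27) = (−80 + 131.301)/54 ≈ 0.950.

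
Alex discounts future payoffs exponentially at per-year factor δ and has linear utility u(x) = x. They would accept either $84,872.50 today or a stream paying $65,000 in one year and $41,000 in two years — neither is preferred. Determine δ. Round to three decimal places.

δ ≈ 0.850

Present value of the stream is 65000·δ + 41000·δ². Indifference gives 65000δ + 41000δ² = 84872.50.
Rearranged: 41000δ² + 65000δ − 84872.50 = 0.
The positive root is δ = [−65000 + √(65000² + 4·41000·84872.50)] / (2·41000) = (−65000 + 134700.000)/82000 ≈ 0.850.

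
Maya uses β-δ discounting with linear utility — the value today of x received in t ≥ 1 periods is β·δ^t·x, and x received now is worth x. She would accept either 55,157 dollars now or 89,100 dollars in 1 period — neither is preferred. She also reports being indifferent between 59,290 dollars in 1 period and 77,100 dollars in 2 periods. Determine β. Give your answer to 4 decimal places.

β ≈ 0.8050

From the later pair, β·δ^1·59290 = β·δ^2·77100; dividing through, δ = 59290/77100 = 0.76900.
Now use the now-vs-future pair: 55157 = β·δ·89100 gives β = 55157/(0.76900·89100) ≈ 0.8050.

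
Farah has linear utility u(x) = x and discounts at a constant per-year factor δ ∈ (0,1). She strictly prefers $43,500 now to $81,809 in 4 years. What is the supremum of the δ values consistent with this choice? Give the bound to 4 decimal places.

Under u(x) = x this choice says 43500 > δ^4·81809.
Dividing by 81809: δ^4 < 0.53173. Both sides are positive, so the 4th root keeps the direction.
δ < 0.53173^(1/4) = 0.8539.

δ < 0.8539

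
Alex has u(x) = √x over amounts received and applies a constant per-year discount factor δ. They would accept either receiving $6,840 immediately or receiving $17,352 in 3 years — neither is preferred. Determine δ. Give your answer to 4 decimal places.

Equating discounted utilities: u(6840) = δ^3·u(17352) ⇒ δ^3 = u(6840)/u(17352).
With u(x) = √x: δ^3 = √6840/√17352 = √(6840/17352) = 0.62785.
So δ = 0.62785^(1/3) ≈ 0.8563.

δ ≈ 0.8563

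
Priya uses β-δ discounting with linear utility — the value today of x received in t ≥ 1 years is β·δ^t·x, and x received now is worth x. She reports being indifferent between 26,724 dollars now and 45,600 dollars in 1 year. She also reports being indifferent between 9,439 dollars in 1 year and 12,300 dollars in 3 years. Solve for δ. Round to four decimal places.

δ ≈ 0.8760

From the later pair, β·δ^1·9439 = β·δ^3·12300; dividing through, δ^2 = 9439/12300 = 0.76740, so δ = 0.87601.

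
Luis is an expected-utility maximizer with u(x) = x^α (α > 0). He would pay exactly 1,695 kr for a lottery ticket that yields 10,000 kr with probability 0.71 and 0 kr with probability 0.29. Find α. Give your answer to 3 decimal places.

α ≈ 0.193

Since u(0) = 0, the lottery's EU is 0.71·10000^α.
Indifference: 1695^α = 0.71·10000^α, so (1695/10000)^α = 0.71.
Take logs: α = ln 0.71 / ln(1695/10000) ≈ 0.19296.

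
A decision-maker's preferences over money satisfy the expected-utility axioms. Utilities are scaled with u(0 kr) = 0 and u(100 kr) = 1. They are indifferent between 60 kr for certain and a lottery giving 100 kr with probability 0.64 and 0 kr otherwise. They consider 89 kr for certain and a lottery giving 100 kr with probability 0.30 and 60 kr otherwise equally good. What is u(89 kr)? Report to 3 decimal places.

The first gamble pins u(60 kr): it must equal 0.64·1 + 0.36·0 = 0.64.
Chaining: u(89 kr) = 0.30·1.00 + 0.70·0.64 = 0.7480.

0.748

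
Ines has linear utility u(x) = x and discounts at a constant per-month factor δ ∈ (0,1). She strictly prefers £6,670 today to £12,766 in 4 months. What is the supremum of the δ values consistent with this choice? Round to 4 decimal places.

The preference means 6670 > δ^4·12766.
Dividing by 12766: δ^4 < 0.52248. Both sides are positive, so the 4th root keeps the direction.
δ < 0.52248^(1/4) = 0.8502.

δ < 0.8502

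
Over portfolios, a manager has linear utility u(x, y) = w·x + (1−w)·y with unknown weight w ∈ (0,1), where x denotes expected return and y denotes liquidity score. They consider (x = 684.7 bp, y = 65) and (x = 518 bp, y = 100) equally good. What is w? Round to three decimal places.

w = 0.174

Equating utilities: w·684.7 + (1−w)·65 = w·518 + (1−w)·100.
Rearranging, 166.7·w − 35·(1−w) = 0.
The marginal rate of substitution is 35/166.7, so w = 35/(166.7+35) = 0.174.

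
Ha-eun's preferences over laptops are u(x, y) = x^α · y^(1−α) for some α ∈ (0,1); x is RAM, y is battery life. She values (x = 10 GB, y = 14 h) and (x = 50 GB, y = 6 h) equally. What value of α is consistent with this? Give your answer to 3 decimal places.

α ≈ 0.345

Set the two utilities equal: 10^α·14^(1−α) = 50^α·6^(1−α).
Taking logs: α·ln 10 + (1−α)·ln 14 = α·ln 50 + (1−α)·ln 6, i.e. α·-1.609438 = (1−α)·-0.847298.
So α/(1−α) = (-0.847298)/(-1.609438) = 0.526456, and α = 0.526456/1.526456 ≈ 0.345.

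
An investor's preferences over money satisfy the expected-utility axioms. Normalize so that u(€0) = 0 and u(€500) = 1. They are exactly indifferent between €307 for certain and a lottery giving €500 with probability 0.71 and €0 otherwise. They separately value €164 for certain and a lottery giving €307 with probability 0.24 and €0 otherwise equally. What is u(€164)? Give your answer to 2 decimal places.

0.17

From the first indifference, u(€307) = 0.71·u(€500) + 0.29·u(€0) = 0.71·1 + 0.29·0 = 0.71.
Chaining: u(€164) = 0.24·0.71 + 0.76·0.00 = 0.1704.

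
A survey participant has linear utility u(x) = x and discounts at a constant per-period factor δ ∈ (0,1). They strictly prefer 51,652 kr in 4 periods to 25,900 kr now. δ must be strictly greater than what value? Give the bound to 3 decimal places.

Under u(x) = x this choice says 25900 < δ^4·51652.
Hence δ^4 > 25900/51652 = 0.50143, and x ↦ x^(1/4) is increasing on (0,∞).
δ > 0.50143^(1/4) = 0.841.

δ > 0.841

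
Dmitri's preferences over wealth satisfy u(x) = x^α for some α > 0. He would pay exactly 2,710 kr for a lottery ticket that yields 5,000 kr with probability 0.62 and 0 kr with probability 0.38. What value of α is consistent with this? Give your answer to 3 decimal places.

α ≈ 0.780

Since u(0) = 0, the lottery's EU is 0.62·5000^α.
Equating: 2710^α = 0.62·5000^α, i.e. 0.5420^α = 0.62.
Take logs: α = ln 0.62 / ln(2710/5000) ≈ 0.78048.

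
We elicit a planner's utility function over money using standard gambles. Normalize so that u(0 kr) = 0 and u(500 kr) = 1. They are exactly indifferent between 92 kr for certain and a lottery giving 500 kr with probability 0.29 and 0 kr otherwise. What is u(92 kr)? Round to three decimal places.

0.290

The indifference gives u(92 kr) = 0.29·u(500 kr) + 0.71·u(0 kr) = 0.29·1 + 0.71·0 = 0.29.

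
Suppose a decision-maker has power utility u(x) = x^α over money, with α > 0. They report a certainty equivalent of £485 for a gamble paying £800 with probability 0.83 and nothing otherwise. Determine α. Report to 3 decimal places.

α ≈ 0.372

The lottery's expected utility is 0.83·u(800) + 0.17·u(0) = 0.83·800^α (since u(0) = 0 for α > 0).
Setting u(485) equal to that: 485^α = 0.83·800^α ⇒ (485/800)^α = 0.83.
Take logs: α = ln 0.83 / ln(485/800) ≈ 0.37231.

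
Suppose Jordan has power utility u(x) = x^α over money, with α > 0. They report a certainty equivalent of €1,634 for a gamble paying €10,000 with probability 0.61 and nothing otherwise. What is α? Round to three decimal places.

Since u(0) = 0, the lottery's EU is 0.61·10000^α.
Indifference: 1634^α = 0.61·10000^α, so (1634/10000)^α = 0.61.
Take logs: α = ln 0.61 / ln(1634/10000) ≈ 0.27286.

α ≈ 0.273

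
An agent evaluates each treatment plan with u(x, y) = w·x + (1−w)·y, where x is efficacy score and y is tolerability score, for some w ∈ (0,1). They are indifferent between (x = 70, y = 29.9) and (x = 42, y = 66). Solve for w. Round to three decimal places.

w = 0.563

u(70,29.9) = u(42,66) means w·70 + (1−w)·29.9 = w·42 + (1−w)·66.
w·(70−42) = (1−w)·(66−29.9), i.e. w·28 = (1−w)·36.1.
The marginal rate of substitution is 36.1/28, so w = 36.1/(28+36.1) = 0.563.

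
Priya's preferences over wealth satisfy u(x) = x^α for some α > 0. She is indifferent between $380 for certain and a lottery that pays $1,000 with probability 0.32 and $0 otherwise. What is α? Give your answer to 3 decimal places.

The lottery's expected utility is 0.32·u(1000) + 0.68·u(0) = 0.32·1000^α (since u(0) = 0 for α > 0).
Equating: 380^α = 0.32·1000^α, i.e. 0.3800^α = 0.32.
Take logs: α = ln 0.32 / ln(380/1000) ≈ 1.17761.

α ≈ 1.178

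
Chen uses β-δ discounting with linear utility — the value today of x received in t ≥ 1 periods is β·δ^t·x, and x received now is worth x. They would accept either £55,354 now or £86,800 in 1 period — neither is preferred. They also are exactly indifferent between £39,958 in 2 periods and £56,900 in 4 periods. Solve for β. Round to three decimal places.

Both payoffs in the second observation are in the future, so β drops out: δ^2·39958 = δ^4·56900 ⇒ δ^2 = 39958/56900 = 0.70225, so δ = 0.83800.
The first indifference: 55354 = β·δ·86800, so β = 55354/(δ·86800) = 55354/(0.83800·86800) ≈ 0.761.

β ≈ 0.761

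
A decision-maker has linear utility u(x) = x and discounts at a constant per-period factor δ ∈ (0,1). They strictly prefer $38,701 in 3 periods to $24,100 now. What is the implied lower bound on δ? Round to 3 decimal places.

Under u(x) = x this choice says 24100 < δ^3·38701.
Dividing by 38701: δ^3 > 0.62272. Both sides are positive, so the cube root keeps the direction.
δ > (24100/38701)^(1/3) ≈ 0.854.

δ > 0.854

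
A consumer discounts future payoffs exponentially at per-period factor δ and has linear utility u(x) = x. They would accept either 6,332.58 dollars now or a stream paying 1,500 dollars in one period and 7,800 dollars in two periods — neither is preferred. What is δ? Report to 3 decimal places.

The stream is worth 1500δ + 7800δ² today, so 1500δ + 7800δ² = 6332.58.
Rearranged: 7800δ² + 1500δ − 6332.58 = 0.
δ = (−1500 + √(1500² + 4·7800·6332.58)) / (2·7800) = (−1500 + √199826496.00) / 15600 ≈ 0.810.

δ ≈ 0.810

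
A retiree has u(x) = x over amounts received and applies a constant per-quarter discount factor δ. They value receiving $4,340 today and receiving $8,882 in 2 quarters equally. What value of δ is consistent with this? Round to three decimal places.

Indifference means u(4340) = δ^2 · u(8882), so δ^2 = u(4340)/u(8882).
With u(x) = x: δ^2 = 4340/8882 = 0.48863.
Taking the square root: δ = 0.48863^(1/2) ≈ 0.699.

δ ≈ 0.699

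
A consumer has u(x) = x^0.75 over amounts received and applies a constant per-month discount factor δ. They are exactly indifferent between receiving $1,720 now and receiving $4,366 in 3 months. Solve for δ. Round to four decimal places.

Indifference means u(1720) = δ^3 · u(4366), so δ^3 = u(1720)/u(4366).
Since u(x) = x^0.75, δ^3 = (1720/4366)^0.75 = 0.39395^0.75 = 0.49726.
Hence δ = (0.49726)^(1/3) = 0.792248.

δ ≈ 0.7922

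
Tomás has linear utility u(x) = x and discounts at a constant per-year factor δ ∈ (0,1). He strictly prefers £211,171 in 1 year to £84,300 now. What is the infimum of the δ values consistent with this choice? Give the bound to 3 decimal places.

The preference means 84300 < δ·211171.
So δ > 84300/211171 = 0.39920.

δ > 0.399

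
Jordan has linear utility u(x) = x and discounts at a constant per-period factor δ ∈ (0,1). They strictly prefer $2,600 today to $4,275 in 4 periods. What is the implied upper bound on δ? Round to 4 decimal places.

Comparing present values: 2600 > δ^4·4275.
Hence δ^4 < 2600/4275 = 0.60819, and x ↦ x^(1/4) is increasing on (0,∞).
δ < (2600/4275)^(1/4) ≈ 0.8831.

δ < 0.8831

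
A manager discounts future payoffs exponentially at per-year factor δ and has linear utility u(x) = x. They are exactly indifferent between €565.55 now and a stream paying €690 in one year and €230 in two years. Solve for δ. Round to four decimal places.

δ ≈ 0.6700

Equating present values: 565.55 = 690δ + 230δ².
Rearranged: 230δ² + 690δ − 565.55 = 0.
δ = (−690 + √(690² + 4·230·565.55)) / (2·230) = (−690 + √996406.00) / 460 ≈ 0.6700.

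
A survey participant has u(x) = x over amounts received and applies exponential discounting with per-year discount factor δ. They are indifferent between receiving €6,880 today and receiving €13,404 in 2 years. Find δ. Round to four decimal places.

δ ≈ 0.7164

Indifference means u(6880) = δ^2 · u(13404), so δ^2 = u(6880)/u(13404).
With u(x) = x: δ^2 = 6880/13404 = 0.51328.
Taking the square root: δ = 0.51328^(1/2) ≈ 0.7164.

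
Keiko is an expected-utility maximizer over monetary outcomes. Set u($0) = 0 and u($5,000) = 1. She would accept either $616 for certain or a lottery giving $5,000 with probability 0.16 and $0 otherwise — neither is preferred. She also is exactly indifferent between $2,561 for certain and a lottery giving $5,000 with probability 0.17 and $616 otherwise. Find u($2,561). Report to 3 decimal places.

0.303

First, u($616) = 0.16·u($5,000) + 0.84·u($0) = 0.16.
The second indifference gives u($2,561) = 0.17·u($5,000) + 0.83·u($616) = 0.17·1.00 + 0.83·0.16 = 0.3028.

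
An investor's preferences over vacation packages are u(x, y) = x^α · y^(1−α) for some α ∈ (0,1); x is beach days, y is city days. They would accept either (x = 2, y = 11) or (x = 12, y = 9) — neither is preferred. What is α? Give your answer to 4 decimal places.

α ≈ 0.1007

The Cobb–Douglas utilities coincide, so 2^α·11^(1−α) = 12^α·9^(1−α).
Rearrange to (2/12)^α = (9/11)^(1−α) and take logs: α·-1.7917595 = (1−α)·-0.2006707.
With A = -1.7917595 and B = -0.2006707: α·A = (1−α)·B, so α = B/(A+B) = -0.2006707/-1.9924302 ≈ 0.1007.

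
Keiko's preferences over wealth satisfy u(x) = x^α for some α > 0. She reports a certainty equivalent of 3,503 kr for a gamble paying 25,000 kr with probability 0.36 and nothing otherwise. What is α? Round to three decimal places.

Since u(0) = 0, the lottery's EU is 0.36·25000^α.
Equating: 3503^α = 0.36·25000^α, i.e. 0.1401^α = 0.36.
α = ln(0.36) / ln(3503/25000) = -1.021651/-1.965256 ≈ 0.520.

α ≈ 0.520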